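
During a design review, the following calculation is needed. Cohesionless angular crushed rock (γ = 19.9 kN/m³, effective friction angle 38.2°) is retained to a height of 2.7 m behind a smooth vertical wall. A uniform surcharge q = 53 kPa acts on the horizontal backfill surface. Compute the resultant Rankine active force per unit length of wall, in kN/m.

50.8 kN/m

K_a = tan²(45° − φ/2) = 0.2358.
Soil triangle: ½ K_a γ H² = 0.5×0.2358×19.9×2.7² = 17.10 kN/m.
Surcharge rectangle: K_a q H = 0.2358×53×2.7 = 33.74 kN/m.
Total = 17.10 + 33.74 = 50.84 kN/m.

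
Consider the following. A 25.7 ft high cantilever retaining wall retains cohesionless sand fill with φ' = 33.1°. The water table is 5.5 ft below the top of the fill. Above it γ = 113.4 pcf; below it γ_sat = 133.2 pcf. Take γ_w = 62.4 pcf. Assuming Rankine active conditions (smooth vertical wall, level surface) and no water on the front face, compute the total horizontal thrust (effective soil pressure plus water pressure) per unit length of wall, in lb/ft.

21200 lb/ft

K_a = tan²(45° − φ/2) = 0.2936.
γ' = 133.2 − 62.4 = 70.80 pcf. Depth below WT = 20.2 ft.
σ'_h at WT = K_a γ d_w = 183.1 psf; at base = 183.1 + K_a γ' × 20.2 = 603.0 psf.
P₁ (0–5.5 ft) = ½×183.1×5.5 = 503.5. P₂ (5.5–25.7 ft) = ½(183.1+603.0)×20.2 = 7939.
P_w = ½ γ_w h₂² = 0.5×62.4×20.2² = 12730. Total = 503.5+7939+12730 = 21170 lb/ft.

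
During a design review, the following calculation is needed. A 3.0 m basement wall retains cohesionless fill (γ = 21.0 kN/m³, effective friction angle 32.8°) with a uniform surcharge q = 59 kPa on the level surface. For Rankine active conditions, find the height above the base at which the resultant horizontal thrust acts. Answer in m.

K_a = 0.2973.
Triangular part P₁ = ½K_aγH² = 28.09 at H/3 = 1.000 m; rectangular part P₂ = K_a q H = 52.62 at H/2 = 1.500 m.
ȳ = (P₁·1.000 + P₂·1.500)/(P₁+P₂) = 1.326 m.

1.33 m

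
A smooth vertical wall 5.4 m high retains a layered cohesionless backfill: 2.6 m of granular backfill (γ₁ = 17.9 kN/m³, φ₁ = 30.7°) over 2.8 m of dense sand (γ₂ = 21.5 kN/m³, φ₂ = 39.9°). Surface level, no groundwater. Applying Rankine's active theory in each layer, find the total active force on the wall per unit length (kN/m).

K_a1 = tan²(45°−30.7°/2) = 0.3240; K_a2 = tan²(45°−39.9°/2) = 0.2184.
Layer 1: σ at base = K_a1 γ₁ h₁ = 15.08 kPa; P₁ = ½×15.08×2.6 = 19.60.
Layer 2: σ_v at top = γ₁h₁ = 46.54; σ_h top = K_a2×46.54 = 10.17; σ_h base = K_a2×(46.54+21.5×2.8) = 23.32.
P₂ = ½(10.17+23.32)×2.8 = 46.87. Total P_a = 19.60+46.87 = 66.48 kN/m.

66.5 kN/m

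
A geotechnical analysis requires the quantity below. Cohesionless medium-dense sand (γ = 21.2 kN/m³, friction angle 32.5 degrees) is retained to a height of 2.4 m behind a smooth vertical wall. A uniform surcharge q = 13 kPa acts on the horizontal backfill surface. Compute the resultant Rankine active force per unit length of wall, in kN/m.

27.8 kN/m

K_a = tan²(45° − φ/2) = 0.3010.
Soil triangle: ½ K_a γ H² = 0.5×0.3010×21.2×2.4² = 18.38 kN/m.
Surcharge rectangle: K_a q H = 0.3010×13×2.4 = 9.391 kN/m.
Total = 18.38 + 9.391 = 27.77 kN/m.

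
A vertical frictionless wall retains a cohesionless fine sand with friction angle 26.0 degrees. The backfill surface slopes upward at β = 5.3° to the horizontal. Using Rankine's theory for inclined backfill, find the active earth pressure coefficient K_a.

K_a = cos β · (cos β − √(cos²β − cos²φ)) / (cos β + √(cos²β − cos²φ)).
cos β = 0.9957, cos φ = 0.8988, √(cos²β − cos²φ) = 0.4285.
K_a = 0.9957 × (0.9957 − 0.4285)/(0.9957 + 0.4285) = 0.3965.

0.397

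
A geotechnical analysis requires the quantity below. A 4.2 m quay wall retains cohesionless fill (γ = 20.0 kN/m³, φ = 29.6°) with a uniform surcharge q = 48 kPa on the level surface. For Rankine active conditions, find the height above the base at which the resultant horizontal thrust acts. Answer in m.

1.77 m

K_a = 0.3387.
Triangular part P₁ = ½K_aγH² = 59.75 at H/3 = 1.400 m; rectangular part P₂ = K_a q H = 68.29 at H/2 = 2.100 m.
ȳ = (P₁·1.400 + P₂·2.100)/(P₁+P₂) = 1.773 m.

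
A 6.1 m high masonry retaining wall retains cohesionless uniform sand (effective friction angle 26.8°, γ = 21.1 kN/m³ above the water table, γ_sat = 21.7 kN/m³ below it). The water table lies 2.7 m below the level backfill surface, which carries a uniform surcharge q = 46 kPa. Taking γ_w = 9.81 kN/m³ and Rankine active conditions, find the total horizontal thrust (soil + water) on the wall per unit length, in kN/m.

K_a = tan²(45° − φ/2) = 0.3785.
γ' = 21.7 − 9.81 = 11.89 kN/m³. h₂ = H − d_w = 3.4 m.
σ'_h: at surface K_a·q = 17.41; at WT K_a(q+γd_w) = 38.97; at base K_a(q+γd_w+γ'h₂) = 54.27 kPa.
P₁ = ½(17.41+38.97)×2.7 = 76.12; P₂ = ½(38.97+54.27)×3.4 = 158.5; P_w = ½γ_w h₂² = 56.70.
Total = 76.12+158.5+56.70 = 291.3 kN/m.

291 kN/m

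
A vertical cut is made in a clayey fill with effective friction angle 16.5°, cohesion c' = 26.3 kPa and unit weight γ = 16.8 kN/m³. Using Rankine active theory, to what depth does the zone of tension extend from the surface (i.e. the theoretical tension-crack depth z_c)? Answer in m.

K_a = tan²(45° − 16.5°/2) = 0.5576; √K_a = 0.7467.
The active pressure is zero where K_a γ z = 2c√K_a, so z_c = 2c/(γ√K_a) = 2×26.3/(16.8×0.7467) = 4.193 m.

4.19 m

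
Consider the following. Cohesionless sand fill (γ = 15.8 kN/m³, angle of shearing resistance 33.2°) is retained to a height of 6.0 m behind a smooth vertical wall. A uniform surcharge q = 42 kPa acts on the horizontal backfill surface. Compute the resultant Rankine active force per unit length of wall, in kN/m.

157 kN/m

K_a = tan²(45° − φ/2) = 0.2924.
Soil triangle: ½ K_a γ H² = 0.5×0.2924×15.8×6.0² = 83.15 kN/m.
Surcharge rectangle: K_a q H = 0.2924×42×6.0 = 73.67 kN/m.
Total = 83.15 + 73.67 = 156.8 kN/m.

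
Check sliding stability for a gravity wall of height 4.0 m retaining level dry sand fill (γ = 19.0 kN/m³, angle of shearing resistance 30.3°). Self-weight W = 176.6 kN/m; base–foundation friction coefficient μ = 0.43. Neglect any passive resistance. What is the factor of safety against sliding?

1.52

K_a = tan²(45° − 30.3°/2) = 0.3293.
P_a = ½K_aγH² = 0.5×0.3293×19.0×4.0² = 50.06 kN/m, acting at H/3 = 1.333 m above the base.
FS_sliding = μW / P_a = 0.43×176.6 / 50.06 = 1.517.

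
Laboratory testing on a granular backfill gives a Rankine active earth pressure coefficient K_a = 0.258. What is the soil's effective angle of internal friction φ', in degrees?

K_a = tan²(45° − φ/2) ⇒ 45° − φ/2 = arctan(√0.258) = 26.93°.
φ = 2(45° − 26.93°) = 36.14°.

36.1°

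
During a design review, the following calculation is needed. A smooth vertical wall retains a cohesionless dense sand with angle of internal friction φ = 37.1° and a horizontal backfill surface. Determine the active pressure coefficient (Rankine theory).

K_a = (1 − sin φ)/(1 + sin φ) = (1 − sin 37.1°)/(1 + sin 37.1°) = 0.2475.

0.247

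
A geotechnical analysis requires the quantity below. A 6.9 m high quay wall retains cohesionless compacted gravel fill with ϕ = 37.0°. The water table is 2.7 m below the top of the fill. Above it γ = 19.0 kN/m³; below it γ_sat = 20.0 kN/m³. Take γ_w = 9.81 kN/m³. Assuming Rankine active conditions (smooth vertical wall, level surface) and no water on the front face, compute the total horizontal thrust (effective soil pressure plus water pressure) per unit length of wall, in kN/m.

180 kN/m

K_a = tan²(45° − φ/2) = 0.2486.
γ' = 20.0 − 9.81 = 10.19 kN/m³. Depth below WT = 4.2 m.
σ'_h at WT = K_a γ d_w = 12.75 kPa; at base = 12.75 + K_a γ' × 4.2 = 23.39 kPa.
P₁ (0–2.7 m) = ½×12.75×2.7 = 17.22. P₂ (2.7–6.9 m) = ½(12.75+23.39)×4.2 = 75.90.
P_w = ½ γ_w h₂² = 0.5×9.81×4.2² = 86.52. Total = 17.22+75.90+86.52 = 179.6 kN/m.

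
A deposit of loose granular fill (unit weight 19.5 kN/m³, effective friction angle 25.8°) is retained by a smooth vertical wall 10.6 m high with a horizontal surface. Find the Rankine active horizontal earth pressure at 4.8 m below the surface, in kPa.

K_a = (1 − sin φ)/(1 + sin φ) = 0.3935.
σ_h = K_a γ z = 0.3935 × 19.5 × 4.8 = 36.83 kPa.

36.8 kPa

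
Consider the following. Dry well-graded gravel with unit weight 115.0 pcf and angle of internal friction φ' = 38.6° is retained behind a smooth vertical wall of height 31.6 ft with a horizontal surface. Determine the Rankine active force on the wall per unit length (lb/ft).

K_a = tan²(45° − φ/2) = 0.2316.
P_a = ½ K_a γ H² = 0.5 × 0.2316 × 115.0 × 31.6² = 13300 lb/ft.

13300 lb/ft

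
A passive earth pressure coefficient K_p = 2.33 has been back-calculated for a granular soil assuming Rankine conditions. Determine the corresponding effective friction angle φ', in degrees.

K_p = (1+sin φ)/(1−sin φ) ⇒ sin φ = (K_p − 1)/(K_p + 1) = 0.3994.
φ = arcsin(0.3994) = 23.54°.

23.5°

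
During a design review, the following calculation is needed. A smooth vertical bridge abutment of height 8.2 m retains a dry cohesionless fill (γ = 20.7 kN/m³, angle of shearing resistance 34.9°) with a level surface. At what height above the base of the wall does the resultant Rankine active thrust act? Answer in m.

2.73 m

K_a = 0.2721.
The pressure distribution is triangular, so the resultant acts at H/3 above the base = 8.2/3 = 2.733 m.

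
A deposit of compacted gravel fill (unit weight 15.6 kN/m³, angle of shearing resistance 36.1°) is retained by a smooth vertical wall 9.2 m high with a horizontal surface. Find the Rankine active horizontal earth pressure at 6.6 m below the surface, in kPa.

K_a = (1 − sin φ)/(1 + sin φ) = 0.2585.
σ_h = K_a γ z = 0.2585 × 15.6 × 6.6 = 26.61 kPa.

26.6 kPa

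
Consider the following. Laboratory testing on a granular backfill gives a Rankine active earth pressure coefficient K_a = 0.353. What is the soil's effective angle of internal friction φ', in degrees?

28.6°

K_a = tan²(45° − φ/2) ⇒ 45° − φ/2 = arctan(√0.353) = 30.72°.
φ = 2(45° − 30.72°) = 28.57°.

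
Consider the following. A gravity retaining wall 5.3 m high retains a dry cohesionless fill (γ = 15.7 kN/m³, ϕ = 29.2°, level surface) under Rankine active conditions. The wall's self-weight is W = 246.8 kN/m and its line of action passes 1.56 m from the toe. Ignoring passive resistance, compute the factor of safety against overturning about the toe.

K_a = tan²(45° − 29.2°/2) = 0.3442.
P_a = ½K_aγH² = 0.5×0.3442×15.7×5.3² = 75.90 kN/m, acting at H/3 = 1.767 m above the base.
Overturning moment M_o = P_a × H/3 = 75.90 × 1.767 = 134.1.
Resisting moment M_r = W × 1.56 = 246.8 × 1.56 = 385.0.
FS_overturning = M_r/M_o = 385.0/134.1 = 2.871.

2.87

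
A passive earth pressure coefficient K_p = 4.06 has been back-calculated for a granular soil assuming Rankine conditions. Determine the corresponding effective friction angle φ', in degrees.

37.2°

K_p = (1+sin φ)/(1−sin φ) ⇒ sin φ = (K_p − 1)/(K_p + 1) = 0.6047.
φ = arcsin(0.6047) = 37.21°.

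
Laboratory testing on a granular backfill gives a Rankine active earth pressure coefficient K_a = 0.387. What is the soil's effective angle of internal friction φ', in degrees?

26.2°

K_a = tan²(45° − φ/2) ⇒ 45° − φ/2 = arctan(√0.387) = 31.89°.
φ = 2(45° − 31.89°) = 26.23°.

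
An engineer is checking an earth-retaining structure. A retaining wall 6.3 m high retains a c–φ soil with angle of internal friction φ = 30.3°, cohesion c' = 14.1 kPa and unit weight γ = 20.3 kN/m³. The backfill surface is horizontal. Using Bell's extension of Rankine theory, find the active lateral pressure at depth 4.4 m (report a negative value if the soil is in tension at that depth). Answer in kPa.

13.2 kPa

K_a = (1 − sin φ)/(1 + sin φ) = 0.3293.
σ_a = K_a γ z − 2c√K_a = 0.3293×20.3×4.4 − 2×14.1×0.5739 = 13.23 kPa.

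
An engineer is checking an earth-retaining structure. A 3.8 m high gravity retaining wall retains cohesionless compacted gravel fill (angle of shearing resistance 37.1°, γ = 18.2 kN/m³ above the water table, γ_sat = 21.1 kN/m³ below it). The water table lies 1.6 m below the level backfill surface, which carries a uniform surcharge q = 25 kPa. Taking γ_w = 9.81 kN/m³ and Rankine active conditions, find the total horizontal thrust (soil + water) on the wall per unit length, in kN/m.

75.6 kN/m

K_a = tan²(45° − φ/2) = 0.2475.
γ' = 21.1 − 9.81 = 11.29 kN/m³. h₂ = H − d_w = 2.2 m.
σ'_h: at surface K_a·q = 6.187; at WT K_a(q+γd_w) = 13.39; at base K_a(q+γd_w+γ'h₂) = 19.54 kPa.
P₁ = ½(6.187+13.39)×1.6 = 15.67; P₂ = ½(13.39+19.54)×2.2 = 36.23; P_w = ½γ_w h₂² = 23.74.
Total = 15.67+36.23+23.74 = 75.64 kN/m.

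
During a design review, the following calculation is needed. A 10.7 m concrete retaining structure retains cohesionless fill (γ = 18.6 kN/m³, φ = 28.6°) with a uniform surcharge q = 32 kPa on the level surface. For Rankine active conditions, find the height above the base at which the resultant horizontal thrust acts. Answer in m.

4.00 m

K_a = 0.3525.
Triangular part P₁ = ½K_aγH² = 375.4 at H/3 = 3.567 m; rectangular part P₂ = K_a q H = 120.7 at H/2 = 5.350 m.
ȳ = (P₁·3.567 + P₂·5.350)/(P₁+P₂) = 4.001 m.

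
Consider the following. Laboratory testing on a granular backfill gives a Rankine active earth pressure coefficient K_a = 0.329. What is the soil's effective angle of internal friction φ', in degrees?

30.3°

K_a = tan²(45° − φ/2) ⇒ 45° − φ/2 = arctan(√0.329) = 29.84°.
φ = 2(45° − 29.84°) = 30.32°.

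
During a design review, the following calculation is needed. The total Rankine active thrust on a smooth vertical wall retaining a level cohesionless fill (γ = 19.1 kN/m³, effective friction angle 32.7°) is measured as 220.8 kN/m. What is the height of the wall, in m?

K_a = 0.2985. P_a = ½ K_a γ H² ⇒ H = √(2P_a/(K_a γ)).
H = √(2×220.8/(0.2985×19.1)) = 8.801 m.

8.80 m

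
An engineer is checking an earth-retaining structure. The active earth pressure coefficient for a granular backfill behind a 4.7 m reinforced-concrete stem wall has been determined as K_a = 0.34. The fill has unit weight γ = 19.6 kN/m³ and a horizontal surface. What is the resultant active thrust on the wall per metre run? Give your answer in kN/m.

P = ½ K_a γ H² = 0.5 × 0.34 × 19.6 × 4.7² = 73.60 kN/m.

73.6 kN/m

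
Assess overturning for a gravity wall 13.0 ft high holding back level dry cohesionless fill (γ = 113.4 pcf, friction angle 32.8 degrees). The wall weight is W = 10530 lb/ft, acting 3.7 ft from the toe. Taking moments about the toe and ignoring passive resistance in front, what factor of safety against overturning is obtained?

3.16

K_a = tan²(45° − 32.8°/2) = 0.2973.
P_a = ½K_aγH² = 0.5×0.2973×113.4×13.0² = 2848 lb/ft, acting at H/3 = 4.333 ft above the base.
Overturning moment M_o = P_a × H/3 = 2848 × 4.333 = 12340.
Resisting moment M_r = W × 3.7 = 10530 × 3.7 = 38960.
FS_overturning = M_r/M_o = 38960/12340 = 3.156.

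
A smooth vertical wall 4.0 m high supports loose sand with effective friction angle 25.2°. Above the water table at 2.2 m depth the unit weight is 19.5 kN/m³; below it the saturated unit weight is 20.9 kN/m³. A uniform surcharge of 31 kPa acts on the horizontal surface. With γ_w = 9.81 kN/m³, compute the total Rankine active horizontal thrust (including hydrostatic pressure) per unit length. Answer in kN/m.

K_a = tan²(45° − φ/2) = 0.4027.
γ' = 20.9 − 9.81 = 11.09 kN/m³. h₂ = H − d_w = 1.8 m.
σ'_h: at surface K_a·q = 12.48; at WT K_a(q+γd_w) = 29.76; at base K_a(q+γd_w+γ'h₂) = 37.80 kPa.
P₁ = ½(12.48+29.76)×2.2 = 46.47; P₂ = ½(29.76+37.80)×1.8 = 60.81; P_w = ½γ_w h₂² = 15.89.
Total = 46.47+60.81+15.89 = 123.2 kN/m.

123 kN/m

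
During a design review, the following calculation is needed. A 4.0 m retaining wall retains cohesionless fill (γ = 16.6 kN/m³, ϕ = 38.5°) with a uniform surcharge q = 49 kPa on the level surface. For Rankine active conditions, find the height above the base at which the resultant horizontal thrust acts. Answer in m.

K_a = 0.2327.
Triangular part P₁ = ½K_aγH² = 30.90 at H/3 = 1.333 m; rectangular part P₂ = K_a q H = 45.60 at H/2 = 2.000 m.
ȳ = (P₁·1.333 + P₂·2.000)/(P₁+P₂) = 1.731 m.

1.73 m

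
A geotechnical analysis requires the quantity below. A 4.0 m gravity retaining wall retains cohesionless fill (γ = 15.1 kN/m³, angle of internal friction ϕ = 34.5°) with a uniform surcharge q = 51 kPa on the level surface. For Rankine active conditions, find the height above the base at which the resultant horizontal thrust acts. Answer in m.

K_a = 0.2768.
Triangular part P₁ = ½K_aγH² = 33.44 at H/3 = 1.333 m; rectangular part P₂ = K_a q H = 56.47 at H/2 = 2.000 m.
ȳ = (P₁·1.333 + P₂·2.000)/(P₁+P₂) = 1.752 m.

1.75 m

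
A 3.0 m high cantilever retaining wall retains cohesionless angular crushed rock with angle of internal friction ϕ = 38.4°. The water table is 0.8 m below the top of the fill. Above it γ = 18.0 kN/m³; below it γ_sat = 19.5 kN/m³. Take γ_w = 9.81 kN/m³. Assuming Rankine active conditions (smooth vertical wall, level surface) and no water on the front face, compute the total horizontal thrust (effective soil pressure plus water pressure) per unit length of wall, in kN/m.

38.0 kN/m

K_a = tan²(45° − φ/2) = 0.2337.
γ' = 19.5 − 9.81 = 9.690 kN/m³. Depth below WT = 2.2 m.
σ'_h at WT = K_a γ d_w = 3.365 kPa; at base = 3.365 + K_a γ' × 2.2 = 8.347 kPa.
P₁ (0–0.8 m) = ½×3.365×0.8 = 1.346. P₂ (0.8–3.0 m) = ½(3.365+8.347)×2.2 = 12.88.
P_w = ½ γ_w h₂² = 0.5×9.81×2.2² = 23.74. Total = 1.346+12.88+23.74 = 37.97 kN/m.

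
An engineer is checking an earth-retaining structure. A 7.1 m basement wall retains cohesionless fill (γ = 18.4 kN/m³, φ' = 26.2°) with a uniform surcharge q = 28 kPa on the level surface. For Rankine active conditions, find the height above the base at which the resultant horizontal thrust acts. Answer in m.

K_a = 0.3874.
Triangular part P₁ = ½K_aγH² = 179.7 at H/3 = 2.367 m; rectangular part P₂ = K_a q H = 77.02 at H/2 = 3.550 m.
ȳ = (P₁·2.367 + P₂·3.550)/(P₁+P₂) = 2.722 m.

2.72 m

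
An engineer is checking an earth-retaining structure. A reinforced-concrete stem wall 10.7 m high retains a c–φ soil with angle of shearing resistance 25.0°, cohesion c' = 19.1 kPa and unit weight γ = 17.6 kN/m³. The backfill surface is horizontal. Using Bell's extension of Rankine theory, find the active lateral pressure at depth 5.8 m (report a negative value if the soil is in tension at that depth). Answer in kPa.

K_a = (1 − sin φ)/(1 + sin φ) = 0.4059.
σ_a = K_a γ z − 2c√K_a = 0.4059×17.6×5.8 − 2×19.1×0.6371 = 17.09 kPa.

17.1 kPa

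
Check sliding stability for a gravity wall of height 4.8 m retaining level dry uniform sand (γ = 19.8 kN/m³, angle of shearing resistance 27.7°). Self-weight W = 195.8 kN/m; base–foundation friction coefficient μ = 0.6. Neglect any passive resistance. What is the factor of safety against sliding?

K_a = tan²(45° − 27.7°/2) = 0.3653.
P_a = ½K_aγH² = 0.5×0.3653×19.8×4.8² = 83.33 kN/m, acting at H/3 = 1.600 m above the base.
FS_sliding = μW / P_a = 0.6×195.8 / 83.33 = 1.410.

1.41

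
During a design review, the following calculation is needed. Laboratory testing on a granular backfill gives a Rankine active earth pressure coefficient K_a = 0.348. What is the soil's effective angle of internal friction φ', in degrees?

28.9°

K_a = tan²(45° − φ/2) ⇒ 45° − φ/2 = arctan(√0.348) = 30.54°.
φ = 2(45° − 30.54°) = 28.93°.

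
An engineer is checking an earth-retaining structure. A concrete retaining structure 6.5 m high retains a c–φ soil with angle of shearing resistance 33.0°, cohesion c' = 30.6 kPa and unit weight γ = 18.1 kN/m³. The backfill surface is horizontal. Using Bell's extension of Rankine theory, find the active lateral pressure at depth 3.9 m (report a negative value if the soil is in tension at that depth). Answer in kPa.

-12.4 kPa

K_a = (1 − sin φ)/(1 + sin φ) = 0.2948.
σ_a = K_a γ z − 2c√K_a = 0.2948×18.1×3.9 − 2×30.6×0.5430 = -12.42 kPa.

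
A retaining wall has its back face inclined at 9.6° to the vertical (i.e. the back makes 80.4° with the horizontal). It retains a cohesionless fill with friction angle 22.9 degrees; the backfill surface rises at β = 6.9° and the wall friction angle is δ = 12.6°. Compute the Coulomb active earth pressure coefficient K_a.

0.525

K_a = sin²(α+φ) / [sin²α · sin(α−δ) · (1 + √{sin(φ+δ)sin(φ−β) / (sin(α−δ)sin(α+β))})²].
With α = 80.4°, φ = 22.9°, δ = 12.6°, β = 6.9°: K_a = 0.5247.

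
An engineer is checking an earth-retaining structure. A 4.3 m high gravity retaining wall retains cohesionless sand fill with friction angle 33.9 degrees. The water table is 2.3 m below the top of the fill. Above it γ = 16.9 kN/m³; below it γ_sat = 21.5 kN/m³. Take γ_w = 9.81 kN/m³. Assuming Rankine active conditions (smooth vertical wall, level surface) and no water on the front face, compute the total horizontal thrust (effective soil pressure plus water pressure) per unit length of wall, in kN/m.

61.0 kN/m

K_a = tan²(45° − φ/2) = 0.2839.
γ' = 21.5 − 9.81 = 11.69 kN/m³. Depth below WT = 2.0 m.
σ'_h at WT = K_a γ d_w = 11.04 kPa; at base = 11.04 + K_a γ' × 2.0 = 17.67 kPa.
P₁ (0–2.3 m) = ½×11.04×2.3 = 12.69. P₂ (2.3–4.3 m) = ½(11.04+17.67)×2.0 = 28.71.
P_w = ½ γ_w h₂² = 0.5×9.81×2.0² = 19.62. Total = 12.69+28.71+19.62 = 61.02 kN/m.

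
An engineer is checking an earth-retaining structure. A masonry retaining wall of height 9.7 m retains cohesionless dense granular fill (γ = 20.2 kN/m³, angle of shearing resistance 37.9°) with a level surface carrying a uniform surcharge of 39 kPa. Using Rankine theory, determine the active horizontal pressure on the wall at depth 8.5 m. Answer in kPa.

50.3 kPa

K_a = (1 − sin φ)/(1 + sin φ) = 0.2389.
σ_v = γz + q = 20.2 × 8.5 + 39 = 210.7 kPa.
σ_h = K_a σ_v = 0.2389 × 210.7 = 50.34 kPa.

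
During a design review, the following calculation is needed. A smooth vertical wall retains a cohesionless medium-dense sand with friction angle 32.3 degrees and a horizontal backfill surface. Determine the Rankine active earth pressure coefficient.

0.303

K_a = (1 − sin φ)/(1 + sin φ) = (1 − sin 32.3°)/(1 + sin 32.3°) = 0.3035.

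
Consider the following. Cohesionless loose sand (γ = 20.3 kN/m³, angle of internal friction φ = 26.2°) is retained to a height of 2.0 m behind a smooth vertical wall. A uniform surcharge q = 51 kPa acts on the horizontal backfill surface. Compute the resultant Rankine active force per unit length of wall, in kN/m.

55.2 kN/m

K_a = tan²(45° − φ/2) = 0.3874.
Soil triangle: ½ K_a γ H² = 0.5×0.3874×20.3×2.0² = 15.73 kN/m.
Surcharge rectangle: K_a q H = 0.3874×51×2.0 = 39.52 kN/m.
Total = 15.73 + 39.52 = 55.25 kN/m.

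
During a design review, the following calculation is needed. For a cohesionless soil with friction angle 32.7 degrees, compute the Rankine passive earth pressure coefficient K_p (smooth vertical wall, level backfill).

K_p = (1 + sin φ)/(1 − sin φ) = tan²(45° + 32.7°/2) = 3.350.

3.35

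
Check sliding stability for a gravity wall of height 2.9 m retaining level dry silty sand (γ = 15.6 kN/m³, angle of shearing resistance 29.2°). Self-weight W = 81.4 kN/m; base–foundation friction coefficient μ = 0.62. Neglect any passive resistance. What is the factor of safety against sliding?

2.24

K_a = tan²(45° − 29.2°/2) = 0.3442.
P_a = ½K_aγH² = 0.5×0.3442×15.6×2.9² = 22.58 kN/m, acting at H/3 = 0.9667 m above the base.
FS_sliding = μW / P_a = 0.62×81.4 / 22.58 = 2.235.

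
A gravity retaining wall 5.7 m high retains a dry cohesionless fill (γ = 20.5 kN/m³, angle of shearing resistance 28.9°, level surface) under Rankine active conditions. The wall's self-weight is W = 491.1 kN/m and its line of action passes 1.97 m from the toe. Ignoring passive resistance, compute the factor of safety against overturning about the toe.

K_a = tan²(45° − 28.9°/2) = 0.3484.
P_a = ½K_aγH² = 0.5×0.3484×20.5×5.7² = 116.0 kN/m, acting at H/3 = 1.900 m above the base.
Overturning moment M_o = P_a × H/3 = 116.0 × 1.900 = 220.4.
Resisting moment M_r = W × 1.97 = 491.1 × 1.97 = 967.5.
FS_overturning = M_r/M_o = 967.5/220.4 = 4.389.

4.39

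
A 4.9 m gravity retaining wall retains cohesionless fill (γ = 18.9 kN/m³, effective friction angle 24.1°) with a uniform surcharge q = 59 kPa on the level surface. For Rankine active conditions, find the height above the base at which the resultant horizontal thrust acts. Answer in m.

K_a = 0.4201.
Triangular part P₁ = ½K_aγH² = 95.32 at H/3 = 1.633 m; rectangular part P₂ = K_a q H = 121.5 at H/2 = 2.450 m.
ȳ = (P₁·1.633 + P₂·2.450)/(P₁+P₂) = 2.091 m.

2.09 m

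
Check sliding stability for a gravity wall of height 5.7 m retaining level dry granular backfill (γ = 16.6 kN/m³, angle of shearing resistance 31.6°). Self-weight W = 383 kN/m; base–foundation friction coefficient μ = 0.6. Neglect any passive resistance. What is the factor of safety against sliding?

2.73

K_a = tan²(45° − 31.6°/2) = 0.3123.
P_a = ½K_aγH² = 0.5×0.3123×16.6×5.7² = 84.23 kN/m, acting at H/3 = 1.900 m above the base.
FS_sliding = μW / P_a = 0.6×383 / 84.23 = 2.728.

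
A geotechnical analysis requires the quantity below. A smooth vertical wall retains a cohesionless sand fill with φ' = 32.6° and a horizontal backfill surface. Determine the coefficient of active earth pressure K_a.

0.300

K_a = tan²(45° − φ/2) = tan²(28.70°) = 0.2997.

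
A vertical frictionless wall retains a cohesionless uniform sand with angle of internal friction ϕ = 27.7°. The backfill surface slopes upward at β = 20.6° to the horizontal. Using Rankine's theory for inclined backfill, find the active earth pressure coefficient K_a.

K_a = cos β · (cos β − √(cos²β − cos²φ)) / (cos β + √(cos²β − cos²φ)).
cos β = 0.9361, cos φ = 0.8854, √(cos²β − cos²φ) = 0.3038.
K_a = 0.9361 × (0.9361 − 0.3038)/(0.9361 + 0.3038) = 0.4774.

0.477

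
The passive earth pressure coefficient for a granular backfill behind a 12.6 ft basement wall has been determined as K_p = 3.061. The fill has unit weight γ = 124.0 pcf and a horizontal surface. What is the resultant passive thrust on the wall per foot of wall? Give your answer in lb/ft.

P = ½ K_p γ H² = 0.5 × 3.061 × 124.0 × 12.6² = 30130 lb/ft.

30100 lb/ft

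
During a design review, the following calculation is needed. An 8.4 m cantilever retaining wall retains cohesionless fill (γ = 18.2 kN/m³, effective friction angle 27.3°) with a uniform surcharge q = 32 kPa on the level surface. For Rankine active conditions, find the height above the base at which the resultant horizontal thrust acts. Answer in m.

3.21 m

K_a = 0.3711.
Triangular part P₁ = ½K_aγH² = 238.3 at H/3 = 2.800 m; rectangular part P₂ = K_a q H = 99.76 at H/2 = 4.200 m.
ȳ = (P₁·2.800 + P₂·4.200)/(P₁+P₂) = 3.213 m.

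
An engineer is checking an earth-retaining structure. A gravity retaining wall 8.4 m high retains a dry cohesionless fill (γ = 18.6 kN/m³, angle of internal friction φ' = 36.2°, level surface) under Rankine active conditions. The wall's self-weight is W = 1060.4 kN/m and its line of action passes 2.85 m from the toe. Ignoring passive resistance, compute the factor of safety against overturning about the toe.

K_a = tan²(45° − 36.2°/2) = 0.2574.
P_a = ½K_aγH² = 0.5×0.2574×18.6×8.4² = 168.9 kN/m, acting at H/3 = 2.800 m above the base.
Overturning moment M_o = P_a × H/3 = 168.9 × 2.800 = 472.9.
Resisting moment M_r = W × 2.85 = 1060.4 × 2.85 = 3022.
FS_overturning = M_r/M_o = 3022/472.9 = 6.391.

6.39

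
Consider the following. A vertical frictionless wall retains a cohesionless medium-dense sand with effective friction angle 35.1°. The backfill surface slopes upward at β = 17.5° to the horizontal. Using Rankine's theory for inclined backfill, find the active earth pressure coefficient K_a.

K_a = cos β · (cos β − √(cos²β − cos²φ)) / (cos β + √(cos²β − cos²φ)).
cos β = 0.9537, cos φ = 0.8181, √(cos²β − cos²φ) = 0.4901.
K_a = 0.9537 × (0.9537 − 0.4901)/(0.9537 + 0.4901) = 0.3062.

0.306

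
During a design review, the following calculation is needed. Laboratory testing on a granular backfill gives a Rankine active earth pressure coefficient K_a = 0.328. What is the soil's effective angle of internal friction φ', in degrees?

K_a = tan²(45° − φ/2) ⇒ 45° − φ/2 = arctan(√0.328) = 29.80°.
φ = 2(45° − 29.80°) = 30.40°.

30.4°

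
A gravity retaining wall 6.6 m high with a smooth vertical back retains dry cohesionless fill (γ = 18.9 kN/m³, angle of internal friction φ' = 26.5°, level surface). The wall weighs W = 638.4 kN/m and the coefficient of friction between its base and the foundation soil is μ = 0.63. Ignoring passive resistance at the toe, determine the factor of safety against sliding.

2.55

K_a = tan²(45° − 26.5°/2) = 0.3829.
P_a = ½K_aγH² = 0.5×0.3829×18.9×6.6² = 157.6 kN/m, acting at H/3 = 2.200 m above the base.
FS_sliding = μW / P_a = 0.63×638.4 / 157.6 = 2.551.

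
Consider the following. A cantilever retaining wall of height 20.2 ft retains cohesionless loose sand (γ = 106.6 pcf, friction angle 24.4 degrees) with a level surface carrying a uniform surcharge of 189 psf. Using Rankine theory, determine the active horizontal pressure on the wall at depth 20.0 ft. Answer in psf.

964 psf

K_a = (1 − sin φ)/(1 + sin φ) = 0.4153.
σ_v = γz + q = 106.6 × 20.0 + 189 = 2321 psf.
σ_h = K_a σ_v = 0.4153 × 2321 = 964.0 psf.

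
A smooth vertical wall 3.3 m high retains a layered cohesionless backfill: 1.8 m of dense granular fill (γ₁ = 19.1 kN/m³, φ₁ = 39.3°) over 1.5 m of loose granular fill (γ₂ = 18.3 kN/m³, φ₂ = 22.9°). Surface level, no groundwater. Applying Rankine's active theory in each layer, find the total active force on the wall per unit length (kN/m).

K_a1 = tan²(45°−39.3°/2) = 0.2245; K_a2 = tan²(45°−22.9°/2) = 0.4398.
Layer 1: σ at base = K_a1 γ₁ h₁ = 7.717 kPa; P₁ = ½×7.717×1.8 = 6.945.
Layer 2: σ_v at top = γ₁h₁ = 34.38; σ_h top = K_a2×34.38 = 15.12; σ_h base = K_a2×(34.38+18.3×1.5) = 27.19.
P₂ = ½(15.12+27.19)×1.5 = 31.73. Total P_a = 6.945+31.73 = 38.68 kN/m.

38.7 kN/m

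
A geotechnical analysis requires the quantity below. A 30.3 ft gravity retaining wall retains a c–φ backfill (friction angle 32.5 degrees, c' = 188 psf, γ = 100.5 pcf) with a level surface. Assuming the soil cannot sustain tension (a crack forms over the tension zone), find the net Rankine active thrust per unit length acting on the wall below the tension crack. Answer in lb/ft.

K_a = 0.3010; √K_a = 0.5486.
Tension-crack depth z_c = 2c/(γ√K_a) = 2×188/(100.5×0.5486) = 6.819 ft.
σ_a at base = K_a γ H − 2c√K_a = 0.3010×100.5×30.3 − 2×188×0.5486 = 710.3 psf.
P_a = ½ × 710.3 × (H − z_c) = 0.5×710.3×23.48 = 8339 lb/ft.

8340 lb/ft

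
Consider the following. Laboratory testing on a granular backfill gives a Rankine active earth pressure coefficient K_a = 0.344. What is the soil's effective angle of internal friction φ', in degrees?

29.2°

K_a = tan²(45° − φ/2) ⇒ 45° − φ/2 = arctan(√0.344) = 30.39°.
φ = 2(45° − 30.39°) = 29.22°.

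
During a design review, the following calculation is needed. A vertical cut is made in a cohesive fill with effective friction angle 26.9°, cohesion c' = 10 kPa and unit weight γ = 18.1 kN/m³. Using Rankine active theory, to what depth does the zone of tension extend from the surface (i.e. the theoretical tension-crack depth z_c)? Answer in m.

1.80 m

K_a = tan²(45° − 26.9°/2) = 0.3770; √K_a = 0.6140.
The active pressure is zero where K_a γ z = 2c√K_a, so z_c = 2c/(γ√K_a) = 2×10/(18.1×0.6140) = 1.800 m.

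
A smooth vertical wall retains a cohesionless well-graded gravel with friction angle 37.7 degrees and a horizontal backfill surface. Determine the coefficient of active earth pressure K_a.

0.241

K_a = (1 − sin φ)/(1 + sin φ) = (1 − sin 37.7°)/(1 + sin 37.7°) = 0.2411.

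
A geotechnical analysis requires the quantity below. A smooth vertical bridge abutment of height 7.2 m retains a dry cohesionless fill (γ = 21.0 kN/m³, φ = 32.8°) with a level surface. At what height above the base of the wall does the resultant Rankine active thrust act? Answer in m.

2.40 m

K_a = 0.2973.
The pressure distribution is triangular, so the resultant acts at H/3 above the base = 7.2/3 = 2.400 m.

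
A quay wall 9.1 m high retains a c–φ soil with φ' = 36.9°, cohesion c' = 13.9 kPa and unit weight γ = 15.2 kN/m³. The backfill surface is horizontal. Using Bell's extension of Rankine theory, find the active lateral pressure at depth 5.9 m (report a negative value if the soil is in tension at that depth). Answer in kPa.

K_a = (1 − sin φ)/(1 + sin φ) = 0.2497.
σ_a = K_a γ z − 2c√K_a = 0.2497×15.2×5.9 − 2×13.9×0.4997 = 8.500 kPa.

8.50 kPa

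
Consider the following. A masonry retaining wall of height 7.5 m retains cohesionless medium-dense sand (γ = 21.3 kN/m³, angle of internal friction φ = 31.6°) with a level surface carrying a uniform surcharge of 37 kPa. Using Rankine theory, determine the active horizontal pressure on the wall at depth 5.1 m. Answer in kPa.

K_a = (1 − sin φ)/(1 + sin φ) = 0.3123.
σ_v = γz + q = 21.3 × 5.1 + 37 = 145.6 kPa.
σ_h = K_a σ_v = 0.3123 × 145.6 = 45.49 kPa.

45.5 kPa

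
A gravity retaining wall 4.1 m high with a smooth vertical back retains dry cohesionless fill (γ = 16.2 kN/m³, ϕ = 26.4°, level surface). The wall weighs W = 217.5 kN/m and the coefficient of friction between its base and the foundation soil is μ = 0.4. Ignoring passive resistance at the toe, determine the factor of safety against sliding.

K_a = tan²(45° − 26.4°/2) = 0.3844.
P_a = ½K_aγH² = 0.5×0.3844×16.2×4.1² = 52.34 kN/m, acting at H/3 = 1.367 m above the base.
FS_sliding = μW / P_a = 0.4×217.5 / 52.34 = 1.662.

1.66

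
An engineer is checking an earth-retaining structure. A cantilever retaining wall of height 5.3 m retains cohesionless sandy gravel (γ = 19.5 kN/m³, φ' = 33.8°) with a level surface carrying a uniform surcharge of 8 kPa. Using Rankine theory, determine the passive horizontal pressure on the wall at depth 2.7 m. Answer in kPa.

213 kPa

K_p = (1 + sin φ)/(1 − sin φ) = 3.508.
σ_v = γz + q = 19.5 × 2.7 + 8 = 60.65 kPa.
σ_h = K_p σ_v = 3.508 × 60.65 = 212.7 kPa.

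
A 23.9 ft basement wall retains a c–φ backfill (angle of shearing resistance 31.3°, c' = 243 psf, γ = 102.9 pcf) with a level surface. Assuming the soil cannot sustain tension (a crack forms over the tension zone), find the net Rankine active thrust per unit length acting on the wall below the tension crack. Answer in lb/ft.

3910 lb/ft

K_a = 0.3162; √K_a = 0.5623.
Tension-crack depth z_c = 2c/(γ√K_a) = 2×243/(102.9×0.5623) = 8.399 ft.
σ_a at base = K_a γ H − 2c√K_a = 0.3162×102.9×23.9 − 2×243×0.5623 = 504.4 psf.
P_a = ½ × 504.4 × (H − z_c) = 0.5×504.4×15.50 = 3909 lb/ft.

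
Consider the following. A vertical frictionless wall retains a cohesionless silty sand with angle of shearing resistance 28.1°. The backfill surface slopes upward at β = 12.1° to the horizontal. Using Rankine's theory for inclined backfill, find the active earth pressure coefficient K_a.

K_a = cos β · (cos β − √(cos²β − cos²φ)) / (cos β + √(cos²β − cos²φ)).
cos β = 0.9778, cos φ = 0.8821, √(cos²β − cos²φ) = 0.4218.
K_a = 0.9778 × (0.9778 − 0.4218)/(0.9778 + 0.4218) = 0.3884.

0.388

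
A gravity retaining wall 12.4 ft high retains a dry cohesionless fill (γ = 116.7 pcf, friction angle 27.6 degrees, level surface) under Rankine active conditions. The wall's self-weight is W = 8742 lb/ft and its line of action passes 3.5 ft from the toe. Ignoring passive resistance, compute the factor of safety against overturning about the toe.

K_a = tan²(45° − 27.6°/2) = 0.3668.
P_a = ½K_aγH² = 0.5×0.3668×116.7×12.4² = 3291 lb/ft, acting at H/3 = 4.133 ft above the base.
Overturning moment M_o = P_a × H/3 = 3291 × 4.133 = 13600.
Resisting moment M_r = W × 3.5 = 8742 × 3.5 = 30600.
FS_overturning = M_r/M_o = 30600/13600 = 2.250.

2.25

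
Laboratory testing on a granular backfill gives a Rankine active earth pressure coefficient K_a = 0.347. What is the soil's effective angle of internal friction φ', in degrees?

29.0°

K_a = tan²(45° − φ/2) ⇒ 45° − φ/2 = arctan(√0.347) = 30.50°.
φ = 2(45° − 30.50°) = 29.00°.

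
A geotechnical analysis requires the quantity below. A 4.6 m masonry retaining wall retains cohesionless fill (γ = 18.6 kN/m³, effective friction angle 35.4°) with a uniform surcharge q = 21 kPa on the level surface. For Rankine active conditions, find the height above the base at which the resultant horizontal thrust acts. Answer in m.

K_a = 0.2664.
Triangular part P₁ = ½K_aγH² = 52.42 at H/3 = 1.533 m; rectangular part P₂ = K_a q H = 25.73 at H/2 = 2.300 m.
ȳ = (P₁·1.533 + P₂·2.300)/(P₁+P₂) = 1.786 m.

1.79 m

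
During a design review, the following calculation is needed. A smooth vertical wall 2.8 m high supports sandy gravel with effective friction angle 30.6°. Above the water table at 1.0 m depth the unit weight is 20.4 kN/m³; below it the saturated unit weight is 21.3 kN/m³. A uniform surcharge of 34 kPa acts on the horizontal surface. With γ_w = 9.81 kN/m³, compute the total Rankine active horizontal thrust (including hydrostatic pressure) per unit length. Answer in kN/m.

K_a = tan²(45° − φ/2) = 0.3253.
γ' = 21.3 − 9.81 = 11.49 kN/m³. h₂ = H − d_w = 1.8 m.
σ'_h: at surface K_a·q = 11.06; at WT K_a(q+γd_w) = 17.70; at base K_a(q+γd_w+γ'h₂) = 24.43 kPa.
P₁ = ½(11.06+17.70)×1.0 = 14.38; P₂ = ½(17.70+24.43)×1.8 = 37.91; P_w = ½γ_w h₂² = 15.89.
Total = 14.38+37.91+15.89 = 68.19 kN/m.

68.2 kN/m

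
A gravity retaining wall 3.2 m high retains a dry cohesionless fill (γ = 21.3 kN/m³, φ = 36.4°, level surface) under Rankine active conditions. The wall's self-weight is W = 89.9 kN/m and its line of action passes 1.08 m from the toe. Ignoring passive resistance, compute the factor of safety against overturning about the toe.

K_a = tan²(45° − 36.4°/2) = 0.2552.
P_a = ½K_aγH² = 0.5×0.2552×21.3×3.2² = 27.83 kN/m, acting at H/3 = 1.067 m above the base.
Overturning moment M_o = P_a × H/3 = 27.83 × 1.067 = 29.68.
Resisting moment M_r = W × 1.08 = 89.9 × 1.08 = 97.09.
FS_overturning = M_r/M_o = 97.09/29.68 = 3.271.

3.27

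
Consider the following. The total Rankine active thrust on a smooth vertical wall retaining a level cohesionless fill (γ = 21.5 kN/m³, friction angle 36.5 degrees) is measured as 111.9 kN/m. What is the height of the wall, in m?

6.40 m

K_a = 0.2541. P_a = ½ K_a γ H² ⇒ H = √(2P_a/(K_a γ)).
H = √(2×111.9/(0.2541×21.5)) = 6.401 m.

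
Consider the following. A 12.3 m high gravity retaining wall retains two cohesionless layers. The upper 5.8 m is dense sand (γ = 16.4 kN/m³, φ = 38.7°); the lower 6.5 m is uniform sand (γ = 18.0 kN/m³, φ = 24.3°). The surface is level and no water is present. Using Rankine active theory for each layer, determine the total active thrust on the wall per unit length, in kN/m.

480 kN/m

K_a1 = tan²(45°−38.7°/2) = 0.2306; K_a2 = tan²(45°−24.3°/2) = 0.4169.
Layer 1: σ at base = K_a1 γ₁ h₁ = 21.93 kPa; P₁ = ½×21.93×5.8 = 63.61.
Layer 2: σ_v at top = γ₁h₁ = 95.12; σ_h top = K_a2×95.12 = 39.66; σ_h base = K_a2×(95.12+18.0×6.5) = 88.44.
P₂ = ½(39.66+88.44)×6.5 = 416.3. Total P_a = 63.61+416.3 = 479.9 kN/m.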